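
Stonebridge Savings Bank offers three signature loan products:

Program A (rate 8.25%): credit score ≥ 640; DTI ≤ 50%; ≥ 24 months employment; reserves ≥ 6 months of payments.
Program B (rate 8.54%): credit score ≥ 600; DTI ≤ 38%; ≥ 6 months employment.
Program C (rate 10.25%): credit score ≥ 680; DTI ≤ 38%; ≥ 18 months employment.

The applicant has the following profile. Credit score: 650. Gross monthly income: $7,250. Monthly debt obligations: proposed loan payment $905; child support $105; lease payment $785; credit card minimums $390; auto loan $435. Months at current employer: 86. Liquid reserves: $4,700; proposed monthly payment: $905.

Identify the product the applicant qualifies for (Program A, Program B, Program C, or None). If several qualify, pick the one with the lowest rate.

Total debts = (905 + 105 + 785 + 390 + 435) = 2,620; DTI = 2,620/7,250 = 36.1%.
Reserves = 4,700/905 = 5.2 months.
Program A: score 650 ≥ 640; DTI 36.1% ≤ 50%; employment 86 ≥ 24 mo; reserves 5.2 < 6 mo → does not qualify.
Program B: score 650 ≥ 600; DTI 36.1% ≤ 38%; employment 86 ≥ 6 mo → qualifies.
Program C: score 650 < 680; DTI 36.1% ≤ 38%; employment 86 ≥ 18 mo → does not qualify.

Program B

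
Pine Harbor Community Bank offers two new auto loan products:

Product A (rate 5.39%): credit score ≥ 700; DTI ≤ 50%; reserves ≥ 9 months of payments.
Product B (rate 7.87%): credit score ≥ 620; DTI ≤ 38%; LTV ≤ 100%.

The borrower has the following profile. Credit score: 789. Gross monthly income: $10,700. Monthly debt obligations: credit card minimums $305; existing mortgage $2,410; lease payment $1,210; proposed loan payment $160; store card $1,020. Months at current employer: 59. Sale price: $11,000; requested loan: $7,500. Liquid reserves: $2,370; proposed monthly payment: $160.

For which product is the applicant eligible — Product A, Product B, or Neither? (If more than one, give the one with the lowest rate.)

Total debts = (305 + 2,410 + 1,210 + 160 + 1,020) = 5,105; DTI = 5,105/10,700 = 47.7%.
LTV = 7,500/11,000 = 68.2%.
Reserves = 2,370/160 = 14.8 months.
Product A: score 789 ≥ 700; DTI 47.7% ≤ 50%; reserves 14.8 ≥ 9 mo → qualifies.
Product B: score 789 ≥ 620; DTI 47.7% > 38%; LTV 68.2% ≤ 100% → does not qualify.

Product A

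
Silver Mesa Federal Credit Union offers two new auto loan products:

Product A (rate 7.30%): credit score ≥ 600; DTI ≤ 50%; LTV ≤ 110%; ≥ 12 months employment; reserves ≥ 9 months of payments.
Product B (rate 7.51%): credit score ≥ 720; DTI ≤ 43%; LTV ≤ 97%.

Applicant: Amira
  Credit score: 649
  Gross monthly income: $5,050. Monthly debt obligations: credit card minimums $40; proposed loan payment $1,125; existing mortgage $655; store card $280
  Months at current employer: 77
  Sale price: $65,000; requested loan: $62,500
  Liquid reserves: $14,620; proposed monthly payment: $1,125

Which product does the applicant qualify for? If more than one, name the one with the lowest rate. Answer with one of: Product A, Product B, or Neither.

Total debts = (40 + 1,125 + 655 + 280) = 2,100; DTI = 2,100/5,050 = 41.6%.
LTV = 62,500/65,000 = 96.2%.
Reserves = 14,620/1,125 = 13.0 months.
Product A: score 649 ≥ 600; DTI 41.6% ≤ 50%; LTV 96.2% ≤ 110%; employment 77 ≥ 12 mo; reserves 13.0 ≥ 9 mo → qualifies.
Product B: score 649 < 720; DTI 41.6% ≤ 43%; LTV 96.2% ≤ 97% → does not qualify.

Product A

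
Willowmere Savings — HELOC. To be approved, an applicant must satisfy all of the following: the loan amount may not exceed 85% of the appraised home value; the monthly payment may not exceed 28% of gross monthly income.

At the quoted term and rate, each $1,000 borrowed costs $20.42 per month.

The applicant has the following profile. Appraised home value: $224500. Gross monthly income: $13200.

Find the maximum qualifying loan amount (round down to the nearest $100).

$180,900

Payment cap: 28% × $13,200 = $3,696/month.
At $20.42 per $1,000, that supports 3,696/20.42 × 1,000 ≈ $180,999 → $180,900.
LTV cap: 85% × $224,500 = $190,825 → $190,800.
Binding constraint: payment-to-income.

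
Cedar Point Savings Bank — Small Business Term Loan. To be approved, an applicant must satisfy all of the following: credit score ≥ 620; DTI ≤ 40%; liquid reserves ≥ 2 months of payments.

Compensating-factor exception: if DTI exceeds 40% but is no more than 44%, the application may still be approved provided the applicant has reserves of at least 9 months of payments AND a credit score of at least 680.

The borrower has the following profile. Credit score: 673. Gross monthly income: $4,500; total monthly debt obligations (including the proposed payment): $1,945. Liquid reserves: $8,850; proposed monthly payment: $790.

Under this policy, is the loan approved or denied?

Denied

Credit score 673 ≥ 620 (meets base)
DTI = 1,945/4,500 = 43.2% > 40% — standard DTI limit exceeded.
Reserves = 8,850/790 = 11.2 months ≥ 2
43.2% falls in the override range (40%–44%), so the compensating-factor test applies.
Reserves 11.2 ≥ 9 months; credit score 673 < 680.
Override conditions not both satisfied; exception does not apply.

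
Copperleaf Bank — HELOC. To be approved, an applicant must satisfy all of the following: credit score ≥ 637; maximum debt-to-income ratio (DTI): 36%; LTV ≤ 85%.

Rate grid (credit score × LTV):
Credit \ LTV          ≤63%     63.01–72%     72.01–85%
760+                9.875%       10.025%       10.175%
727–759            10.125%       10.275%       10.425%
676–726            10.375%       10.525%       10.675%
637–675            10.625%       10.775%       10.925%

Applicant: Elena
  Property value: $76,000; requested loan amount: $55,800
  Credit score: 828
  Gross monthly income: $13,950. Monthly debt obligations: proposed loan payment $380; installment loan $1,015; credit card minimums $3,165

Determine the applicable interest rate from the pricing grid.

Credit score 828 ≥ 637; Total monthly debts = (380 + 1,015 + 3,165) = 4,560. DTI: 4,560 ÷ 13,950 = 32.7%, within the 36% cap
LTV: 55,800 ÷ 76,000 = 73.4%, within 85% cap
Score 828 is in the 760+ band; LTV 73.4% is in the 72.01–85% band → 10.175%.

10.175%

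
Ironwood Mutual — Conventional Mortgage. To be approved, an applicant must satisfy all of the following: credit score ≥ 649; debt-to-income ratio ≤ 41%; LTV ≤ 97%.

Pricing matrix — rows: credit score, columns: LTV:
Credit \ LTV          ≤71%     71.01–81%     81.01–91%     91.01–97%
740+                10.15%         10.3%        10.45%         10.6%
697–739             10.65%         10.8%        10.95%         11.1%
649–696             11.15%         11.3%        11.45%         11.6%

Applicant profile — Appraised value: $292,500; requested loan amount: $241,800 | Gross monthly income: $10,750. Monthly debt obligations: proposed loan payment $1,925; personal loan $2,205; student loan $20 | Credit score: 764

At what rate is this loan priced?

Credit score 764 ≥ 649; Total monthly debts = (1,925 + 2,205 + 20) = 4,150. DTI = 4,150/10,750 = 38.6% ≤ 41%
Loan-to-value = 241,800/292,500 = 82.7% — pass (97% max)
Credit 764 → row 740+; LTV 82.7% → column 81.01–91%. Grid cell → 10.45%.

10.45%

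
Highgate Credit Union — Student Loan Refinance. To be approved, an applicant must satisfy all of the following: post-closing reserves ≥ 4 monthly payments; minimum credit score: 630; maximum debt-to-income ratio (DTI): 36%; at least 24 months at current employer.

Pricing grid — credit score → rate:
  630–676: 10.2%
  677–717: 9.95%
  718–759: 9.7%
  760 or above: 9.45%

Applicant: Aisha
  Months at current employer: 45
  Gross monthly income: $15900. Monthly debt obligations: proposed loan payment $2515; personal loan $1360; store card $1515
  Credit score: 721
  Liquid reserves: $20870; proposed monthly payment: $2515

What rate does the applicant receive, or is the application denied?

Credit score 721 ≥ 630 (meets minimum)
Reserves = 20,870/2,515 = 8.3 months ≥ 4
Employment 45 ≥ 24 months
Total monthly debts = (2,515 + 1,360 + 1,515) = 5,390. DTI = 5,390/15,900 = 33.9% ≤ 36%
All requirements met. Score 721 falls in the 718–759 tier → 9.7%.

Approved at 9.7%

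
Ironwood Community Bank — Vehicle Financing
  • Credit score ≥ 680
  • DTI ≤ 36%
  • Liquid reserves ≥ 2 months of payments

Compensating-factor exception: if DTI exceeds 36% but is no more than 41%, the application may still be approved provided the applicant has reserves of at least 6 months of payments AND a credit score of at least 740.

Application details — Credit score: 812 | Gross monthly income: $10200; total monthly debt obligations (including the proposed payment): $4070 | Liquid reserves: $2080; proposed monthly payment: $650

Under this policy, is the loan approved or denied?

Denied

Credit score 812 ≥ 680 (meets base)
DTI = 4,070/10,200 = 39.9% > 36% — standard DTI limit exceeded.
Liquid reserves cover 2,080/650 = 3.2 months — ≥ 2 required
39.9% falls in the override range (36%–41%), so the compensating-factor test applies.
Override check — reserves: 3.2 mo (short of 6); score: 812 (ok).
Compensating-factor requirement not fully met.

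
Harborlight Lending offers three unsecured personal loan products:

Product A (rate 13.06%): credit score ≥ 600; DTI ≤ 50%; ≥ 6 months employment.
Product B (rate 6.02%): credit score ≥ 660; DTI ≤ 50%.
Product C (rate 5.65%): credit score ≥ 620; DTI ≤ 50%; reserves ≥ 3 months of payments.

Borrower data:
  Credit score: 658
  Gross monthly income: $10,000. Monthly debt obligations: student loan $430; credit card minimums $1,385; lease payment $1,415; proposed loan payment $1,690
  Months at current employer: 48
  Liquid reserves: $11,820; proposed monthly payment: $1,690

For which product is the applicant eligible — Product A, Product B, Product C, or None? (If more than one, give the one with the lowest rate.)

Product C

Total debts = (430 + 1,385 + 1,415 + 1,690) = 4,920; DTI = 4,920/10,000 = 49.2%.
Reserves = 11,820/1,690 = 7.0 months.
Product A: score 658 ≥ 600; DTI 49.2% ≤ 50%; employment 48 ≥ 6 mo → qualifies.
Product B: score 658 < 660; DTI 49.2% ≤ 50% → does not qualify.
Product C: score 658 ≥ 620; DTI 49.2% ≤ 50%; reserves 7.0 ≥ 3 mo → qualifies.
Qualifying: Product A, Product C. Lowest rate is 5.65% → Product C.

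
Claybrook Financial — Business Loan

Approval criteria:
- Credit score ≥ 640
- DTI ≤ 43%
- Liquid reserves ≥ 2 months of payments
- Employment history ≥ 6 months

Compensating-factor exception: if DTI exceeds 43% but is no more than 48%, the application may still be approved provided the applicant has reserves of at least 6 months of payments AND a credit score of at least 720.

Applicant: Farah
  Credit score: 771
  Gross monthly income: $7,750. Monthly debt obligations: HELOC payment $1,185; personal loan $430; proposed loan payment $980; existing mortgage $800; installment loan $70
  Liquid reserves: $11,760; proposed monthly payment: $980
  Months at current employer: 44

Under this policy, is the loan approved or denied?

Approved

Credit score 771 ≥ 640 (meets base)
Total debts = (1,185 + 430 + 980 + 800 + 70) = 3,465. DTI: 3,465 ÷ 7,750 = 44.7%, over the 43% base limit.
Reserves = 11,760/980 = 12.0 months ≥ 2
Employment 44 ≥ 6 months
DTI 44.7% is within the 43%–48% exception band; checking compensating factors.
Override check — reserves: 12.0 mo (ok); score: 771 (ok).
Both override conditions satisfied; DTI exception granted.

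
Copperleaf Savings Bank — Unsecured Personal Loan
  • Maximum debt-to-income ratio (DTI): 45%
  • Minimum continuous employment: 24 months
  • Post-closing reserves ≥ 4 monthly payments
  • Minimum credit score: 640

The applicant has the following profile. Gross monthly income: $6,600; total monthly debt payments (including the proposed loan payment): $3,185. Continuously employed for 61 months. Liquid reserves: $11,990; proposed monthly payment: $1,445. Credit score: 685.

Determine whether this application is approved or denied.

DTI: 3,185 ÷ 6,600 = 48.3%, exceeds the 45% cap
Employment 61 ≥ 24 months
Reserves = 11,990/1,445 = 8.3 months ≥ 4
Credit score 685 ≥ 640 (meets)
Fails on DTI.

Denied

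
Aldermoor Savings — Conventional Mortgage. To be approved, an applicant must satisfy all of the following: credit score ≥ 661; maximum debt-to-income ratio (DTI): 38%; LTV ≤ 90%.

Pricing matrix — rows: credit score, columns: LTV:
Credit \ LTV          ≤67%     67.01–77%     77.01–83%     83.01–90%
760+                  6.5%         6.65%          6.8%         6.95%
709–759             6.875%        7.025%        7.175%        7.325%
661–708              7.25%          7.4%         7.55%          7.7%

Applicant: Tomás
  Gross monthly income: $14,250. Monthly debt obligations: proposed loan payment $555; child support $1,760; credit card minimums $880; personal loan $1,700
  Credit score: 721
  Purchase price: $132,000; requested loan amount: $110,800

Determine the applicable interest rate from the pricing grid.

7.325%

Credit score 721 ≥ 661; Total monthly debts = (555 + 1,760 + 880 + 1,700) = 4,895. Debt-to-income = 4,895/14,250 = 34.4% — meets 38% limit
LTV = 110,800/132,000 = 83.9% ≤ 90%
Credit 721 → row 709–759; LTV 83.9% → column 83.01–90%. Grid cell → 7.325%.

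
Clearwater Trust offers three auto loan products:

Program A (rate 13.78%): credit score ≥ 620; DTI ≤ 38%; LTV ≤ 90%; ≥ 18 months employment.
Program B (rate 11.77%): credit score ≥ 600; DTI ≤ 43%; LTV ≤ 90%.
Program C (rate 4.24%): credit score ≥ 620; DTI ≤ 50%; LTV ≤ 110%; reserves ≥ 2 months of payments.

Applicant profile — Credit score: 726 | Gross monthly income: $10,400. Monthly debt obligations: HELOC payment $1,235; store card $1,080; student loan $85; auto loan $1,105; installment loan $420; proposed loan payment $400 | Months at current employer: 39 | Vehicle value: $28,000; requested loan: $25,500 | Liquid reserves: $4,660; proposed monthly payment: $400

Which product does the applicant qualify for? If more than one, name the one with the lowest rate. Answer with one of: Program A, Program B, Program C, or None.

Program C

Total debts = (1,235 + 1,080 + 85 + 1,105 + 420 + 400) = 4,325; DTI = 4,325/10,400 = 41.6%.
LTV = 25,500/28,000 = 91.1%.
Reserves = 4,660/400 = 11.7 months.
Program A: score 726 ≥ 620; DTI 41.6% > 38%; LTV 91.1% > 90%; employment 39 ≥ 18 mo → does not qualify.
Program B: score 726 ≥ 600; DTI 41.6% ≤ 43%; LTV 91.1% > 90% → does not qualify.
Program C: score 726 ≥ 620; DTI 41.6% ≤ 50%; LTV 91.1% ≤ 110%; reserves 11.7 ≥ 2 mo → qualifies.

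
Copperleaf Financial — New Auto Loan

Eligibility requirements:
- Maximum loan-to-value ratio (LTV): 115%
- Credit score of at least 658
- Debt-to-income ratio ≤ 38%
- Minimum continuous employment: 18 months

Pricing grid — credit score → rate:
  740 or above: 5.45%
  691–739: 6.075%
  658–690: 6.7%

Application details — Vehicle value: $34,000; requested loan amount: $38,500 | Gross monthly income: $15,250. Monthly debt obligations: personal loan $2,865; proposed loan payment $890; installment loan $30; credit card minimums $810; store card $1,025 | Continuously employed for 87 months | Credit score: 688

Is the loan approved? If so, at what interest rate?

Approved at 6.7%

Credit score 688 ≥ 658 (meets minimum)
Loan-to-value = 38,500/34,000 = 113.2% — pass (115% max)
Employment 87 ≥ 18 months
Total monthly debts = (2,865 + 890 + 30 + 810 + 1,025) = 5,620. DTI: 5,620 ÷ 15,250 = 36.9%, within the 38% cap
All requirements met. Score 688 falls in the 658–690 tier → 6.7%.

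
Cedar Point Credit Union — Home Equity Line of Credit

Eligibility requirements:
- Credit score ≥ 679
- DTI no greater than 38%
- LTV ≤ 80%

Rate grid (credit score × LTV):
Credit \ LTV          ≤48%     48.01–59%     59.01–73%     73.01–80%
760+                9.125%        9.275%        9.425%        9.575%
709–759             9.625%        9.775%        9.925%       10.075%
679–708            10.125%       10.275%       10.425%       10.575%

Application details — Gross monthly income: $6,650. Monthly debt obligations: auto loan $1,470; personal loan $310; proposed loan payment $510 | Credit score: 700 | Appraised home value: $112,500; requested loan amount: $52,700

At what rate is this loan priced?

Credit score 700 ≥ 679; Total monthly debts = (1,470 + 310 + 510) = 2,290. DTI = 2,290/6,650 = 34.4% ≤ 38%
Loan-to-value = 52,700/112,500 = 46.8% — pass (80% max)
Credit 700 → row 679–708; LTV 46.8% → column ≤48%. Grid cell → 10.125%.

10.125%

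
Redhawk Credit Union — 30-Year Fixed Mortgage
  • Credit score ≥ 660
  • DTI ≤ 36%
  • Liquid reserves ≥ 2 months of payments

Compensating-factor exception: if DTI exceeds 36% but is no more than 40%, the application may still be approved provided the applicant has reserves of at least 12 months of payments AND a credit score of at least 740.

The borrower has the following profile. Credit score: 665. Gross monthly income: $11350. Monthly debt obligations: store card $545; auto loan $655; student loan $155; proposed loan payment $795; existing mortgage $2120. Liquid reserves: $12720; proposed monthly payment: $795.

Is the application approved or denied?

Credit score 665 ≥ 660 (meets base)
Total debts = (545 + 655 + 155 + 795 + 2,120) = 4,270. DTI: 4,270 ÷ 11,350 = 37.6%, over the 36% base limit.
Reserves: 12,720 ÷ 795 = 16.0 months (meets 2-month minimum)
DTI 37.6% is within the 36%–40% exception band; checking compensating factors.
Override check — reserves: 16.0 mo (ok); score: 665 (below 740).
Override conditions not both satisfied; exception does not apply.

Denied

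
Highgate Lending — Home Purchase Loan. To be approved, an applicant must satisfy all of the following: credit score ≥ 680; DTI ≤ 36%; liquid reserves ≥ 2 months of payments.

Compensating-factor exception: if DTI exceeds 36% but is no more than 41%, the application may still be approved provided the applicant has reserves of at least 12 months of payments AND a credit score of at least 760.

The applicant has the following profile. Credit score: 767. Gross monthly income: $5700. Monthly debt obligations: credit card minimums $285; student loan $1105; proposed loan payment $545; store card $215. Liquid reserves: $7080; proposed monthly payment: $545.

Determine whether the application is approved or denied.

Approved

Credit score 767 ≥ 680 (meets base)
Total debts = (285 + 1,105 + 545 + 215) = 2,150. DTI = 2,150/5,700 = 37.7% > 36% — standard DTI limit exceeded.
Reserves = 7,080/545 = 13.0 months ≥ 2
37.7% falls in the override range (36%–41%), so the compensating-factor test applies.
Override check — reserves: 13.0 mo (ok); score: 767 (ok).
Both compensating conditions met → exception applies.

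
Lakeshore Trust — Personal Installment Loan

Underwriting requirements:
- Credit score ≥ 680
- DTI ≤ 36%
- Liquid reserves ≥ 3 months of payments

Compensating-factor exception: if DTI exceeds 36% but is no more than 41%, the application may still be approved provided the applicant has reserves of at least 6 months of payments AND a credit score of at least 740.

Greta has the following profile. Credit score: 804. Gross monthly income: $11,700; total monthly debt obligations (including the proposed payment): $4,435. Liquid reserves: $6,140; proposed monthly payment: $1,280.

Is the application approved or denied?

Denied

Credit score 804 ≥ 680 (meets base)
DTI = 4,435/11,700 = 37.9% > 36% — standard DTI limit exceeded.
Liquid reserves cover 6,140/1,280 = 4.8 months — ≥ 3 required
DTI 37.9% is within the 36%–41% exception band; checking compensating factors.
Reserves 4.8 < 6 months; credit score 804 ≥ 740.
Override conditions not both satisfied; exception does not apply.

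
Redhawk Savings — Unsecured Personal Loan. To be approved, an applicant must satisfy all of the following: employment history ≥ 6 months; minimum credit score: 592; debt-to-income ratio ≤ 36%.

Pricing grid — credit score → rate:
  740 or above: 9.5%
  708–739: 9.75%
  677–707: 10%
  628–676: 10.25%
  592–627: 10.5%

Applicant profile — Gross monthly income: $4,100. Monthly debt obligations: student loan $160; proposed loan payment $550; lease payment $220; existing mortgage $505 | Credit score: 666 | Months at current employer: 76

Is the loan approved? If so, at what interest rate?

Credit score 666 ≥ 592 (meets minimum)
Total monthly debts = (160 + 550 + 220 + 505) = 1,435. DTI = 1,435/4,100 = 35% ≤ 36%
Employment 76 ≥ 6 months
All requirements met. Score 666 falls in the 628–676 tier → 10.25%.

Approved at 10.25%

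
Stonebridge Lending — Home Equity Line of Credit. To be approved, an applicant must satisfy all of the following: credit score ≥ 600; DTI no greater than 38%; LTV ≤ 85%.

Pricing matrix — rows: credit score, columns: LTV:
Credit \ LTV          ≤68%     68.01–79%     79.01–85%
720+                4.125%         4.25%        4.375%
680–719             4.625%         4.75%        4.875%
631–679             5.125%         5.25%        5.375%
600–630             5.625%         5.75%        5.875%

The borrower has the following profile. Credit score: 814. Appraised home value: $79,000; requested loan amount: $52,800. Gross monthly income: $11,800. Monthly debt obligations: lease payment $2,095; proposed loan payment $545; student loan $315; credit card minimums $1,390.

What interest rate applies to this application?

Credit score 814 ≥ 600; Total monthly debts = (2,095 + 545 + 315 + 1,390) = 4,345. DTI: 4,345 ÷ 11,800 = 36.8%, within the 38% cap
Loan-to-value = 52,800/79,000 = 66.8% — pass (85% max)
Credit 814 → row 720+; LTV 66.8% → column ≤68%. Grid cell → 4.125%.

4.125%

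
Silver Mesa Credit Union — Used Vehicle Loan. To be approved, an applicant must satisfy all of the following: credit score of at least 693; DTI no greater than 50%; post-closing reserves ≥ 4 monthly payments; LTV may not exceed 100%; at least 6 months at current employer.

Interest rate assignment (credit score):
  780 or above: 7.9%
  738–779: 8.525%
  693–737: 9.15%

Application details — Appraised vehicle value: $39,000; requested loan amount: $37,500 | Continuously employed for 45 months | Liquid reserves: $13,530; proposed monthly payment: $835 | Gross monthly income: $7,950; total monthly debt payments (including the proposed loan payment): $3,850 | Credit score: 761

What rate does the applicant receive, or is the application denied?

Credit score 761 ≥ 693 (meets minimum)
Employment 45 ≥ 6 months
DTI: 3,850 ÷ 7,950 = 48.4%, within the 50% cap
LTV = 37,500/39,000 = 96.2% ≤ 100%
Reserves = 13,530/835 = 16.2 months ≥ 4
All requirements met. Score 761 falls in the 738–779 tier → 8.525%.

Approved at 8.525%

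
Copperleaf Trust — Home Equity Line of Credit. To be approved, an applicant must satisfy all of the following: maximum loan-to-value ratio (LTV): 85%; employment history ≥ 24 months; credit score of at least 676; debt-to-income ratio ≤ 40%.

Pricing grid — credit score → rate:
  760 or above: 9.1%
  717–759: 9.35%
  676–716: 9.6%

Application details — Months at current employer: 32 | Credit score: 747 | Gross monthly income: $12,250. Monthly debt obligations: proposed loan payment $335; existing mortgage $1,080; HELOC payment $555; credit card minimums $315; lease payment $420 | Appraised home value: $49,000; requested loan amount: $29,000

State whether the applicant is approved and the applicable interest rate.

Approved at 9.35%

Credit score 747 ≥ 676 (meets minimum)
Employment 32 ≥ 24 months
Total monthly debts = (335 + 1,080 + 555 + 315 + 420) = 2,705. DTI: 2,705 ÷ 12,250 = 22.1%, within the 40% cap
LTV = 29,000/49,000 = 59.2% ≤ 85%
All requirements met. Score 747 falls in the 717–759 tier → 9.35%.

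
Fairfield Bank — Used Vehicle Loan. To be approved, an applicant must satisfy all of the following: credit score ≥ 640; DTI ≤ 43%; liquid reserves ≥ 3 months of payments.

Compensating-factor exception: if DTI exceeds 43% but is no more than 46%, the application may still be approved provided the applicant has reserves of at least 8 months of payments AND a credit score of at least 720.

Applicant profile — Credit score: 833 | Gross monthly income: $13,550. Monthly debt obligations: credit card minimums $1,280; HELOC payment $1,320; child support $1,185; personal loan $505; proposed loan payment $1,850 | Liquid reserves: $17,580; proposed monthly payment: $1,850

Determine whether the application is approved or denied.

Credit score 833 ≥ 640 (meets base)
Total debts = (1,280 + 1,320 + 1,185 + 505 + 1,850) = 6,140. DTI: 6,140 ÷ 13,550 = 45.3%, over the 43% base limit.
Liquid reserves cover 17,580/1,850 = 9.5 months — ≥ 3 required
45.3% falls in the override range (43%–46%), so the compensating-factor test applies.
Reserves 9.5 ≥ 8 months; credit score 833 ≥ 720.
Both compensating conditions met → exception applies.

Approved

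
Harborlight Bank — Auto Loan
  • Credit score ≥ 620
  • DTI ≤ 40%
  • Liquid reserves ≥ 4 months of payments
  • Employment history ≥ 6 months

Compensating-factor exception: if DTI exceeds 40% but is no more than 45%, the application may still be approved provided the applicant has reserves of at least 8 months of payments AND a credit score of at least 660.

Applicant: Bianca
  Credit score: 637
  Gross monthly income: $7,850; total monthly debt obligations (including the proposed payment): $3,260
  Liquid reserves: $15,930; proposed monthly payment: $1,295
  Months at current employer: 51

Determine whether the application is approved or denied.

Denied

Credit score 637 ≥ 620 (meets base)
DTI = 3,260/7,850 = 41.5% > 40% — standard DTI limit exceeded.
Reserves = 15,930/1,295 = 12.3 months ≥ 4
Employment 51 ≥ 6 months
41.5% falls in the override range (40%–45%), so the compensating-factor test applies.
Override check — reserves: 12.3 mo (ok); score: 637 (below 660).
Override conditions not both satisfied; exception does not apply.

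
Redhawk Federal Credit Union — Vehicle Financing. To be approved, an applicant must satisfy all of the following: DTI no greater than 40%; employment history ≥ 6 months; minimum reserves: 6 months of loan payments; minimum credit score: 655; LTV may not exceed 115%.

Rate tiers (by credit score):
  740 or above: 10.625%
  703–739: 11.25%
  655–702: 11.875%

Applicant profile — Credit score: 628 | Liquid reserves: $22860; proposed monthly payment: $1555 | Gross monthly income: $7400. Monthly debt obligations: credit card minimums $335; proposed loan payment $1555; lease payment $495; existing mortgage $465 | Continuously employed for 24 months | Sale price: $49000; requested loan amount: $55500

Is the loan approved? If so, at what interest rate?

Credit score 628 < 655 (below minimum)
LTV = 55,500/49,000 = 113.3% ≤ 115%
Reserves = 22,860/1,555 = 14.7 months ≥ 6
Total monthly debts = (335 + 1,555 + 495 + 465) = 2,850. Debt-to-income = 2,850/7,400 = 38.5% — meets 40% limit
Employment 24 ≥ 6 months
Not all requirements met → denied.

Denied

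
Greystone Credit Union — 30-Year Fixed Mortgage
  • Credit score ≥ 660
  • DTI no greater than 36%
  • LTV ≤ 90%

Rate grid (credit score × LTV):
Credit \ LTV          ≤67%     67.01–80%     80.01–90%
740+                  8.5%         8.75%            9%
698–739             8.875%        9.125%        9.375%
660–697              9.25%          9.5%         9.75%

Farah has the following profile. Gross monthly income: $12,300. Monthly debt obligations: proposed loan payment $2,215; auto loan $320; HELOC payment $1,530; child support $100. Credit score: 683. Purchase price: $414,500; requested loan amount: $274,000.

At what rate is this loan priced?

9.25%

Credit score 683 ≥ 660; Total monthly debts = (2,215 + 320 + 1,530 + 100) = 4,165. Debt-to-income = 4,165/12,300 = 33.9% — meets 36% limit
LTV = 274,000/414,500 = 66.1% ≤ 90%
Row: 683 falls in 660–697. Column: 66.1% falls in ≤67%. Rate = 9.25%.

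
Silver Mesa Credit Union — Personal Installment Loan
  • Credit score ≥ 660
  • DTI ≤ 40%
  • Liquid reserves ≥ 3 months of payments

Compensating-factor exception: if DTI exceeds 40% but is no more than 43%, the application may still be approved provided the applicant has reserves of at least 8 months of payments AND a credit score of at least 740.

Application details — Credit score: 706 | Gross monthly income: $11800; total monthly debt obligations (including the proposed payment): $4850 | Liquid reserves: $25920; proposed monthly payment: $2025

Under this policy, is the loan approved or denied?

Denied

Credit score 706 ≥ 660 (meets base)
DTI = 4,850/11,800 = 41.1% > 40% — standard DTI limit exceeded.
Reserves = 25,920/2,025 = 12.8 months ≥ 3
DTI 41.1% is within the 40%–43% exception band; checking compensating factors.
Reserves 12.8 ≥ 8 months; credit score 706 < 740.
Override conditions not both satisfied; exception does not apply.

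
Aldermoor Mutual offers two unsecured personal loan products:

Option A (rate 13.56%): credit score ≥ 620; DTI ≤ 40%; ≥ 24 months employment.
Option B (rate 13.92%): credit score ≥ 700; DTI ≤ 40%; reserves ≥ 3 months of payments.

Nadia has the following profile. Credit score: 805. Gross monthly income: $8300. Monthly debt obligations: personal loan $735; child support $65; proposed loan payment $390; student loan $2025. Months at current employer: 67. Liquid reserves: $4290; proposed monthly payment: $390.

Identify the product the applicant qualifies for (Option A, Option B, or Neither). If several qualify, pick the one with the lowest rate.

Option A

Total debts = (735 + 65 + 390 + 2,025) = 3,215; DTI = 3,215/8,300 = 38.7%.
Reserves = 4,290/390 = 11.0 months.
Option A: score 805 ≥ 620; DTI 38.7% ≤ 40%; employment 67 ≥ 24 mo → qualifies.
Option B: score 805 ≥ 700; DTI 38.7% ≤ 40%; reserves 11.0 ≥ 3 mo → qualifies.
Qualifying: Option A, Option B. Lowest rate is 13.56% → Option A.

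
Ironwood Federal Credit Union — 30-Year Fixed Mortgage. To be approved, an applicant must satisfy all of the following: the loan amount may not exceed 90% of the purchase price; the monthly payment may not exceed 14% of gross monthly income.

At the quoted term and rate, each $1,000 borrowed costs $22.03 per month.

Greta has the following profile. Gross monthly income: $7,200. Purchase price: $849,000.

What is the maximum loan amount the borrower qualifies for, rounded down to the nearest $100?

$45,700

Payment cap: 14% × $7,200 = $1,008/month.
At $22.03 per $1,000, that supports 1,008/22.03 × 1,000 ≈ $45,755 → $45,700.
LTV cap: 90% × $849,000 = $764,100 → $764,100.
Binding constraint: payment-to-income.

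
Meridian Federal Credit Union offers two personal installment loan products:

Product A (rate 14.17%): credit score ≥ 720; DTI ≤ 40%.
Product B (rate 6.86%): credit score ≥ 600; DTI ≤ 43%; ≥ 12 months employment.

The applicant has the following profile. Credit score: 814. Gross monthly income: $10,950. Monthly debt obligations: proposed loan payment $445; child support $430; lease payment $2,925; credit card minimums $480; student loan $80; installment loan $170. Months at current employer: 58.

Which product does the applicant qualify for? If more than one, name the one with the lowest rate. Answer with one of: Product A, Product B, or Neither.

Product B

Total debts = (445 + 430 + 2,925 + 480 + 80 + 170) = 4,530; DTI = 4,530/10,950 = 41.4%.
Product A: score 814 ≥ 720; DTI 41.4% > 40% → does not qualify.
Product B: score 814 ≥ 600; DTI 41.4% ≤ 43%; employment 58 ≥ 12 mo → qualifies.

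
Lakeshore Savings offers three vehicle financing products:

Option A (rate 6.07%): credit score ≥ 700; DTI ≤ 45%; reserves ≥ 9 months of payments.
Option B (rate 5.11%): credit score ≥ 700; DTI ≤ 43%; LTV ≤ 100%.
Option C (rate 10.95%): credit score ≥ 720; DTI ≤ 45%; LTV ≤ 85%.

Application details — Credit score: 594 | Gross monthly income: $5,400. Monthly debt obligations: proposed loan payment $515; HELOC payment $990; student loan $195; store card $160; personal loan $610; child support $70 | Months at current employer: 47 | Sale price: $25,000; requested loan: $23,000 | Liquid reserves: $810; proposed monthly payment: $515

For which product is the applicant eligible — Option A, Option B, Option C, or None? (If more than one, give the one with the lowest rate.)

Total debts = (515 + 990 + 195 + 160 + 610 + 70) = 2,540; DTI = 2,540/5,400 = 47%.
LTV = 23,000/25,000 = 92%.
Reserves = 810/515 = 1.6 months.
Option A: score 594 < 700; DTI 47% > 45%; reserves 1.6 < 9 mo → does not qualify.
Option B: score 594 < 700; DTI 47% > 43%; LTV 92% ≤ 100% → does not qualify.
Option C: score 594 < 720; DTI 47% > 45%; LTV 92% > 85% → does not qualify.

None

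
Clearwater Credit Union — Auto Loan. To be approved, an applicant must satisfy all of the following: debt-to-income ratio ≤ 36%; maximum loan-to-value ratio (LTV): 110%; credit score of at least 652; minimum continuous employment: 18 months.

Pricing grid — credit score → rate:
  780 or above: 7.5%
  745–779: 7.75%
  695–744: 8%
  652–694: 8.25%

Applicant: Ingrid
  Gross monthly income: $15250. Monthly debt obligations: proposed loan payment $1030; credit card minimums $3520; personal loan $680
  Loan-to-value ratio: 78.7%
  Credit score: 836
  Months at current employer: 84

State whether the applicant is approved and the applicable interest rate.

Credit score 836 ≥ 652 (meets minimum)
Employment 84 ≥ 18 months
Total monthly debts = (1,030 + 3,520 + 680) = 5,230. DTI: 5,230 ÷ 15,250 = 34.3%, within the 36% cap
LTV 78.7% ≤ 110%
All requirements met. Score 836 falls in the 780 or above tier → 7.5%.

Approved at 7.5%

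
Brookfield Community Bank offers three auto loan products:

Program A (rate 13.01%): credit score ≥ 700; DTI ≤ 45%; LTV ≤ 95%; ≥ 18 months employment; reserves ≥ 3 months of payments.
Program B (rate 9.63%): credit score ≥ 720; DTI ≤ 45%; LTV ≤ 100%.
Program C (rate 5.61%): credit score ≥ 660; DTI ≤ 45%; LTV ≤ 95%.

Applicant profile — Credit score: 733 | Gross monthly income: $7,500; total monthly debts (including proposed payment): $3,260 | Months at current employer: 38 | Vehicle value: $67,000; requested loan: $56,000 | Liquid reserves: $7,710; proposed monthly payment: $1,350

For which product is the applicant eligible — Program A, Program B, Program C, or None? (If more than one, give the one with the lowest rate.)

DTI = 3,260/7,500 = 43.5%.
LTV = 56,000/67,000 = 83.6%.
Reserves = 7,710/1,350 = 5.7 months.
Program A: score 733 ≥ 700; DTI 43.5% ≤ 45%; LTV 83.6% ≤ 95%; employment 38 ≥ 18 mo; reserves 5.7 ≥ 3 mo → qualifies.
Program B: score 733 ≥ 720; DTI 43.5% ≤ 45%; LTV 83.6% ≤ 100% → qualifies.
Program C: score 733 ≥ 660; DTI 43.5% ≤ 45%; LTV 83.6% ≤ 95% → qualifies.
Qualifying: Program A, Program B, Program C. Lowest rate is 5.61% → Program C.

Program C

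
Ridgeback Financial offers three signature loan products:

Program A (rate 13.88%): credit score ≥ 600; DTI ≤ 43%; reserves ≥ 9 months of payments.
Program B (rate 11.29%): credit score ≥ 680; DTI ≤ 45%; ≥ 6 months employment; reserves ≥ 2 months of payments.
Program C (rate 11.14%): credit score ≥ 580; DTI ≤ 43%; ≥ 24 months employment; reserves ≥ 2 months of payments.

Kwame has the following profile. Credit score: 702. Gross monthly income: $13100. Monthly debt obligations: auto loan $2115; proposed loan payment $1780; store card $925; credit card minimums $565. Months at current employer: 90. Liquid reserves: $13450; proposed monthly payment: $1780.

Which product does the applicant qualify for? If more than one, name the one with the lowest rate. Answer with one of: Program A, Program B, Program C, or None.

Total debts = (2,115 + 1,780 + 925 + 565) = 5,385; DTI = 5,385/13,100 = 41.1%.
Reserves = 13,450/1,780 = 7.6 months.
Program A: score 702 ≥ 600; DTI 41.1% ≤ 43%; reserves 7.6 < 9 mo → does not qualify.
Program B: score 702 ≥ 680; DTI 41.1% ≤ 45%; employment 90 ≥ 6 mo; reserves 7.6 ≥ 2 mo → qualifies.
Program C: score 702 ≥ 580; DTI 41.1% ≤ 43%; employment 90 ≥ 24 mo; reserves 7.6 ≥ 2 mo → qualifies.
Qualifying: Program B, Program C. Lowest rate is 11.14% → Program C.

Program C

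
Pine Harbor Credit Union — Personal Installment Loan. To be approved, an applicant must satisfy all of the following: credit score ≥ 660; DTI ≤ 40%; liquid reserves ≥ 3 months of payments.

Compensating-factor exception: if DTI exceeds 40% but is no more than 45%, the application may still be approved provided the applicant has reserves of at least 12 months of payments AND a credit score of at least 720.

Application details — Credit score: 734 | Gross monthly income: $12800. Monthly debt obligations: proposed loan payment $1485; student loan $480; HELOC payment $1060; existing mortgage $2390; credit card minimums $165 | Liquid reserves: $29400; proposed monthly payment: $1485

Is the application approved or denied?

Credit score 734 ≥ 660 (meets base)
Total debts = (1,485 + 480 + 1,060 + 2,390 + 165) = 5,580. DTI: 5,580 ÷ 12,800 = 43.6%, over the 40% base limit.
Reserves = 29,400/1,485 = 19.8 months ≥ 3
43.6% falls in the override range (40%–45%), so the compensating-factor test applies.
Override check — reserves: 19.8 mo (ok); score: 734 (ok).
Both override conditions satisfied; DTI exception granted.

Approved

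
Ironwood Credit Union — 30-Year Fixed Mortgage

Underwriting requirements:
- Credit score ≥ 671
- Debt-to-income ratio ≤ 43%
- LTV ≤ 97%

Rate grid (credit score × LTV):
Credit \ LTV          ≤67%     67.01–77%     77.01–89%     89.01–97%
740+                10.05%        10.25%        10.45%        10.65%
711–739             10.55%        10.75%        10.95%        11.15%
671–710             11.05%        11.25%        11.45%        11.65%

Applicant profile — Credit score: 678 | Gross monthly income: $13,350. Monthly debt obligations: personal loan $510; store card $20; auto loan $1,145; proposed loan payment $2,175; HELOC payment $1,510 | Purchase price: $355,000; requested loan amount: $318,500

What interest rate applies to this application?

Credit score 678 ≥ 671; Total monthly debts = (510 + 20 + 1,145 + 2,175 + 1,510) = 5,360. DTI = 5,360/13,350 = 40.1% ≤ 43%
Loan-to-value = 318,500/355,000 = 89.7% — pass (97% max)
Credit 678 → row 671–710; LTV 89.7% → column 89.01–97%. Grid cell → 11.65%.

11.65%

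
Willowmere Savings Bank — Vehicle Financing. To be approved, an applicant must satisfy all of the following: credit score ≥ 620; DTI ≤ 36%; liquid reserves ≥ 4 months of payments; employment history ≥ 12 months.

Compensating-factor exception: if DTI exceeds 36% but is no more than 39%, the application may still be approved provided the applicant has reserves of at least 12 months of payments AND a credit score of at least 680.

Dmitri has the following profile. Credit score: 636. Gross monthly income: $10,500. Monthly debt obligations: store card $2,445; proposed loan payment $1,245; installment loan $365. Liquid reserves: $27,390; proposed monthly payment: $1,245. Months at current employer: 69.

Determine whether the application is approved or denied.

Denied

Credit score 636 ≥ 620 (meets base)
Total debts = (2,445 + 1,245 + 365) = 4,055. DTI: 4,055 ÷ 10,500 = 38.6%, over the 36% base limit.
Liquid reserves cover 27,390/1,245 = 22.0 months — ≥ 4 required
Employment 69 ≥ 12 months
38.6% falls in the override range (36%–39%), so the compensating-factor test applies.
Reserves 22.0 ≥ 12 months; credit score 636 < 680.
Compensating-factor requirement not fully met.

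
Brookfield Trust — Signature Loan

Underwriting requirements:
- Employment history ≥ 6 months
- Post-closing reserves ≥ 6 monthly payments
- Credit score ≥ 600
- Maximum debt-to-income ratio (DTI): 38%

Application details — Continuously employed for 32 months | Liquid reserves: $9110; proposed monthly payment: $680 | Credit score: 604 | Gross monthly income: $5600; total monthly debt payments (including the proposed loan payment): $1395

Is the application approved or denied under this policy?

Employment 32 ≥ 6 months
Reserves = 9,110/680 = 13.4 months ≥ 6
Credit score 604 ≥ 600 (meets)
DTI = 1,395/5,600 = 24.9% ≤ 38%
All criteria satisfied.

Approved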